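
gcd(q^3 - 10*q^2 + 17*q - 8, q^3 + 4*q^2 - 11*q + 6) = q^2 - 2*q + 1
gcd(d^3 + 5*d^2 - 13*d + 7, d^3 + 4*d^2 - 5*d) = d - 1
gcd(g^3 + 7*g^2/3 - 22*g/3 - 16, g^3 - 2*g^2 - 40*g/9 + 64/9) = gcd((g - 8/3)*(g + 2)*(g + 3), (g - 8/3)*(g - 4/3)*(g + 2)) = g^2 - 2*g/3 - 16/3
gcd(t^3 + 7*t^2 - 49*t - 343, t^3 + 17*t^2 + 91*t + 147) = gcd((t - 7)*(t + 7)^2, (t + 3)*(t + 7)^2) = t^2 + 14*t + 49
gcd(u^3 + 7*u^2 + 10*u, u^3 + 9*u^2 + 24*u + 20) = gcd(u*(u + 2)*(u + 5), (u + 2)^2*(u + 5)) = u^2 + 7*u + 10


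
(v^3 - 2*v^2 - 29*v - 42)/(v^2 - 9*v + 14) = (v^2 + 5*v + 6)/(v - 2)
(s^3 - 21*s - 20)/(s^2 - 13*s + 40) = (s^2 + 5*s + 4)/(s - 8)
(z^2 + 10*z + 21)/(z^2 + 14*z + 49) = (z + 3)/(z + 7)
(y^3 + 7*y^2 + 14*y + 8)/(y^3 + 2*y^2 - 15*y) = (y^3 + 7*y^2 + 14*y + 8)/(y*(y^2 + 2*y - 15))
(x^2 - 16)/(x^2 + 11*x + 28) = (x - 4)/(x + 7)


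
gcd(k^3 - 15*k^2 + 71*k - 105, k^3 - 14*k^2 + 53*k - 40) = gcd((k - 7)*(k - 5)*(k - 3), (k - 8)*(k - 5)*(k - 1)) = k - 5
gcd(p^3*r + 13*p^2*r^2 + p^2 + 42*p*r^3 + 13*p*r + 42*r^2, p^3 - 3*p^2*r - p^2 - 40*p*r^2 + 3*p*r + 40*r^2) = 1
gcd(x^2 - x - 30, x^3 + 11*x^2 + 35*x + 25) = x + 5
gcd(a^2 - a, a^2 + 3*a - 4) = a - 1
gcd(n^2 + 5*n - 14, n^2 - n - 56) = n + 7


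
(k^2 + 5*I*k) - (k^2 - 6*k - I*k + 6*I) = 6*k + 6*I*k - 6*I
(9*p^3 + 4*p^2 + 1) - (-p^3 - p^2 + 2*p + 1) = 10*p^3 + 5*p^2 - 2*p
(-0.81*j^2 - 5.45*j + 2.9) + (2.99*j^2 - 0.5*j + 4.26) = 2.18*j^2 - 5.95*j + 7.16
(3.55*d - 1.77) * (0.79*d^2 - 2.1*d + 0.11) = 2.8045*d^3 - 8.8533*d^2 + 4.1075*d - 0.1947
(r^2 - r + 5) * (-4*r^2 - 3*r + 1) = -4*r^4 + r^3 - 16*r^2 - 16*r + 5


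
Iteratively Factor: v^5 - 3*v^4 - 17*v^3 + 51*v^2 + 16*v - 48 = (v + 1)*(v^4 - 4*v^3 - 13*v^2 + 64*v - 48) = (v + 1)*(v + 4)*(v^3 - 8*v^2 + 19*v - 12) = (v - 3)*(v + 1)*(v + 4)*(v^2 - 5*v + 4) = (v - 4)*(v - 3)*(v + 1)*(v + 4)*(v - 1)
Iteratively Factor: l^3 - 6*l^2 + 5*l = (l - 5)*(l^2 - l) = l*(l - 5)*(l - 1)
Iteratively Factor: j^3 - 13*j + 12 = (j + 4)*(j^2 - 4*j + 3) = (j - 3)*(j + 4)*(j - 1)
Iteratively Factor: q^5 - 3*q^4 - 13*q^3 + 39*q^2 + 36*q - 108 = (q - 2)*(q^4 - q^3 - 15*q^2 + 9*q + 54) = (q - 3)*(q - 2)*(q^3 + 2*q^2 - 9*q - 18) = (q - 3)^2*(q - 2)*(q^2 + 5*q + 6) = (q - 3)^2*(q - 2)*(q + 2)*(q + 3)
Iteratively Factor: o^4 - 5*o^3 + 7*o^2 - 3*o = (o)*(o^3 - 5*o^2 + 7*o - 3) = o*(o - 3)*(o^2 - 2*o + 1) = o*(o - 3)*(o - 1)*(o - 1)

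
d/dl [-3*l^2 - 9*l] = -6*l - 9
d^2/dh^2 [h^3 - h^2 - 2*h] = 6*h - 2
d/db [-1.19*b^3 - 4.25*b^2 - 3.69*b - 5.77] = -3.57*b^2 - 8.5*b - 3.69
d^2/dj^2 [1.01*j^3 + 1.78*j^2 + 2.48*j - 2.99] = 6.06*j + 3.56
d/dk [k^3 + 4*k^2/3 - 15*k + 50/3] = 3*k^2 + 8*k/3 - 15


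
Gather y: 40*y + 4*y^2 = 4*y^2 + 40*y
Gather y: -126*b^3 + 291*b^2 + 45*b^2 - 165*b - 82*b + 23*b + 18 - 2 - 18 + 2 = -126*b^3 + 336*b^2 - 224*b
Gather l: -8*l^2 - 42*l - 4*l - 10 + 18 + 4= -8*l^2 - 46*l + 12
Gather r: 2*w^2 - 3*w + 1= 2*w^2 - 3*w + 1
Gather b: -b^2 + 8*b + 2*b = -b^2 + 10*b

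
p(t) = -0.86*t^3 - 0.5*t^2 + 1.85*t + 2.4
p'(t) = -2.58*t^2 - 1.0*t + 1.85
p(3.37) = -29.96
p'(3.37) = -30.82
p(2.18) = -4.85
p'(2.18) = -12.59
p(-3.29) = 21.53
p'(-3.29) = -22.79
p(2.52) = -9.88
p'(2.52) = -17.05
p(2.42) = -8.24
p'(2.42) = -15.68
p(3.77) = -43.81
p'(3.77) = -38.59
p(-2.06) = 3.99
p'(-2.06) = -7.04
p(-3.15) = 18.49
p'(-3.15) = -20.60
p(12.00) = -1533.48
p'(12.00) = -381.67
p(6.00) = -190.26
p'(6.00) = -97.03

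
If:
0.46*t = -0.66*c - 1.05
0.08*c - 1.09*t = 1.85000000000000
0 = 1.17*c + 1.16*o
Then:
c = -0.39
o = 0.39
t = -1.73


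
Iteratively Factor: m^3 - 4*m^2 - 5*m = (m)*(m^2 - 4*m - 5) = m*(m + 1)*(m - 5)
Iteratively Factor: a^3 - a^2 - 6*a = (a + 2)*(a^2 - 3*a) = a*(a + 2)*(a - 3)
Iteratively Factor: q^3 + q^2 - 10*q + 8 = (q + 4)*(q^2 - 3*q + 2) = (q - 2)*(q + 4)*(q - 1)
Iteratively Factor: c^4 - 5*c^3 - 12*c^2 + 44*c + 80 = (c - 5)*(c^3 - 12*c - 16) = (c - 5)*(c + 2)*(c^2 - 2*c - 8) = (c - 5)*(c - 4)*(c + 2)*(c + 2)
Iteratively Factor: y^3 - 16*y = (y)*(y^2 - 16) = y*(y - 4)*(y + 4)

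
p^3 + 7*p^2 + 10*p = p*(p + 2)*(p + 5)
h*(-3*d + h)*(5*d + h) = -15*d^2*h + 2*d*h^2 + h^3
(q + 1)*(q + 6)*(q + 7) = q^3 + 14*q^2 + 55*q + 42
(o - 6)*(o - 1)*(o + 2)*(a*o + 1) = a*o^4 - 5*a*o^3 - 8*a*o^2 + 12*a*o + o^3 - 5*o^2 - 8*o + 12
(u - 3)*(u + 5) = u^2 + 2*u - 15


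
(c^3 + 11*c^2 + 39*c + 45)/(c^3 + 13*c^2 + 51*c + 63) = (c + 5)/(c + 7)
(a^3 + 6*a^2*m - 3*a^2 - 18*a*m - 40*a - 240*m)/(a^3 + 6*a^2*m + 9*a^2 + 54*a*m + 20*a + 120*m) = (a - 8)/(a + 4)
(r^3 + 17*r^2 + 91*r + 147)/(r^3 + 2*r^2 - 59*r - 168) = (r + 7)/(r - 8)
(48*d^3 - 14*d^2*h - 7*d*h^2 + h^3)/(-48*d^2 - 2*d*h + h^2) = (-6*d^2 + d*h + h^2)/(6*d + h)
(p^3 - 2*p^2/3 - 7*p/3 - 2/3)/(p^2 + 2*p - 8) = (3*p^2 + 4*p + 1)/(3*(p + 4))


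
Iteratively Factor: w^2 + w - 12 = (w - 3)*(w + 4)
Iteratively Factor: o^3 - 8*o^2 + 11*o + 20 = (o - 4)*(o^2 - 4*o - 5) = (o - 5)*(o - 4)*(o + 1)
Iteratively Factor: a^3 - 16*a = (a - 4)*(a^2 + 4*a) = a*(a - 4)*(a + 4)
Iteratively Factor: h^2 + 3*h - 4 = (h + 4)*(h - 1)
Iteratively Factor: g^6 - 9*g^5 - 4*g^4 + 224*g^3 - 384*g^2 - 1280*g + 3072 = (g - 4)*(g^5 - 5*g^4 - 24*g^3 + 128*g^2 + 128*g - 768) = (g - 4)*(g + 4)*(g^4 - 9*g^3 + 12*g^2 + 80*g - 192) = (g - 4)^2*(g + 4)*(g^3 - 5*g^2 - 8*g + 48) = (g - 4)^3*(g + 4)*(g^2 - g - 12) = (g - 4)^3*(g + 3)*(g + 4)*(g - 4)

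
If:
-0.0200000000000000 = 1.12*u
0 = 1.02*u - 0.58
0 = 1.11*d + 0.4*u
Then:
No Solution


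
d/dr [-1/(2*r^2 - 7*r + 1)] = (4*r - 7)/(2*r^2 - 7*r + 1)^2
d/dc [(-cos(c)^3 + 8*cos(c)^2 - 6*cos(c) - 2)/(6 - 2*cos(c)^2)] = (-cos(c)^4 + 15*cos(c)^2 - 44*cos(c) + 18)*sin(c)/(2*(sin(c)^2 + 2)^2)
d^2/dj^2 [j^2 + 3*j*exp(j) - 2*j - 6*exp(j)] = 3*j*exp(j) + 2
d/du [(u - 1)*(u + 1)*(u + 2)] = 3*u^2 + 4*u - 1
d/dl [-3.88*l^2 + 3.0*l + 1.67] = 3.0 - 7.76*l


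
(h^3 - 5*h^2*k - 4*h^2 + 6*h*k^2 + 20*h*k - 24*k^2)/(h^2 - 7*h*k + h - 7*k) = (h^3 - 5*h^2*k - 4*h^2 + 6*h*k^2 + 20*h*k - 24*k^2)/(h^2 - 7*h*k + h - 7*k)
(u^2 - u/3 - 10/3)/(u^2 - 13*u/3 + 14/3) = (3*u + 5)/(3*u - 7)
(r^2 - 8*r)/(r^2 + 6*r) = (r - 8)/(r + 6)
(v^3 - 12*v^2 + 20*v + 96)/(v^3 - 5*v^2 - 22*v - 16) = (v - 6)/(v + 1)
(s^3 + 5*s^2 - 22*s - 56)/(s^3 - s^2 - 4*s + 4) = (s^2 + 3*s - 28)/(s^2 - 3*s + 2)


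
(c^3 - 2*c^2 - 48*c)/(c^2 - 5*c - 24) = c*(c + 6)/(c + 3)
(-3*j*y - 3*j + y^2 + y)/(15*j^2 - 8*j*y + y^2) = (y + 1)/(-5*j + y)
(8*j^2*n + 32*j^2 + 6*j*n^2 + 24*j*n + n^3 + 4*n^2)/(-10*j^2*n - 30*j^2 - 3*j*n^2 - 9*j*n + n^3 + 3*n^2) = (-4*j*n - 16*j - n^2 - 4*n)/(5*j*n + 15*j - n^2 - 3*n)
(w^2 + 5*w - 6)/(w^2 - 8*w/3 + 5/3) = 3*(w + 6)/(3*w - 5)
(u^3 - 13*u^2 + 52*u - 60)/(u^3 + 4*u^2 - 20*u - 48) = (u^3 - 13*u^2 + 52*u - 60)/(u^3 + 4*u^2 - 20*u - 48)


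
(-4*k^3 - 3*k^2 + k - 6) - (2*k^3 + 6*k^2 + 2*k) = -6*k^3 - 9*k^2 - k - 6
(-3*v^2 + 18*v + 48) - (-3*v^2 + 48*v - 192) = 240 - 30*v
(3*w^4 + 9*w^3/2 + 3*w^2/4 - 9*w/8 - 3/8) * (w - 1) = 3*w^5 + 3*w^4/2 - 15*w^3/4 - 15*w^2/8 + 3*w/4 + 3/8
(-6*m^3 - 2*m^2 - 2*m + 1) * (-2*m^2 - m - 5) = 12*m^5 + 10*m^4 + 36*m^3 + 10*m^2 + 9*m - 5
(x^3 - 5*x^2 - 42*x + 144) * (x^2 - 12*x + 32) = x^5 - 17*x^4 + 50*x^3 + 488*x^2 - 3072*x + 4608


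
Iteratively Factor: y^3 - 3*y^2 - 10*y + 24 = (y + 3)*(y^2 - 6*y + 8) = (y - 2)*(y + 3)*(y - 4)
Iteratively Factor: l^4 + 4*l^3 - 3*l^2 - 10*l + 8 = (l + 4)*(l^3 - 3*l + 2) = (l - 1)*(l + 4)*(l^2 + l - 2) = (l - 1)^2*(l + 4)*(l + 2)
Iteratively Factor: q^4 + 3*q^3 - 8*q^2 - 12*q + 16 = (q + 2)*(q^3 + q^2 - 10*q + 8) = (q - 1)*(q + 2)*(q^2 + 2*q - 8) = (q - 2)*(q - 1)*(q + 2)*(q + 4)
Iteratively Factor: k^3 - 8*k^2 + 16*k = (k - 4)*(k^2 - 4*k) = k*(k - 4)*(k - 4)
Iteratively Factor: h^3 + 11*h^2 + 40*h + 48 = (h + 3)*(h^2 + 8*h + 16) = (h + 3)*(h + 4)*(h + 4)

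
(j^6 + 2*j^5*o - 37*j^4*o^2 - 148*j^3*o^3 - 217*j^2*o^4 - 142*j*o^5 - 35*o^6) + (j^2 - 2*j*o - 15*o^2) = j^6 + 2*j^5*o - 37*j^4*o^2 - 148*j^3*o^3 - 217*j^2*o^4 + j^2 - 142*j*o^5 - 2*j*o - 35*o^6 - 15*o^2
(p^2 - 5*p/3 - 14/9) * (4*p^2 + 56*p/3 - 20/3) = 4*p^4 + 12*p^3 - 44*p^2 - 484*p/27 + 280/27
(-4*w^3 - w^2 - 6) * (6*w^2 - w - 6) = -24*w^5 - 2*w^4 + 25*w^3 - 30*w^2 + 6*w + 36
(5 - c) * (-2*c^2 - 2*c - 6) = 2*c^3 - 8*c^2 - 4*c - 30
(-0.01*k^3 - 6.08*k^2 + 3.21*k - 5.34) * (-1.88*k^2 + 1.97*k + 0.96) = 0.0188*k^5 + 11.4107*k^4 - 18.022*k^3 + 10.5261*k^2 - 7.4382*k - 5.1264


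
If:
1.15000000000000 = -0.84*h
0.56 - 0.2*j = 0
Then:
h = -1.37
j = 2.80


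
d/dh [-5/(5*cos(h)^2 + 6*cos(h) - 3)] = -10*(5*cos(h) + 3)*sin(h)/(5*cos(h)^2 + 6*cos(h) - 3)^2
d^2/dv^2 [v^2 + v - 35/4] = 2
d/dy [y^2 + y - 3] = 2*y + 1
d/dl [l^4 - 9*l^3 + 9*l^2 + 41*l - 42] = 4*l^3 - 27*l^2 + 18*l + 41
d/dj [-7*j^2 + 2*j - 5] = 2 - 14*j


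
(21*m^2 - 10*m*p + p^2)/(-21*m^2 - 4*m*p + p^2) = (-3*m + p)/(3*m + p)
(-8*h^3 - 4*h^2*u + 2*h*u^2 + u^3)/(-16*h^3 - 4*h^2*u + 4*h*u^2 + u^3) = (2*h + u)/(4*h + u)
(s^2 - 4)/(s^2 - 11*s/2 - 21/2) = 2*(4 - s^2)/(-2*s^2 + 11*s + 21)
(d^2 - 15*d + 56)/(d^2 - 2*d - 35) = (d - 8)/(d + 5)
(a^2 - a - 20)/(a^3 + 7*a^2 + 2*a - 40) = (a - 5)/(a^2 + 3*a - 10)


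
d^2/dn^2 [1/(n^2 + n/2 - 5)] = 4*(-4*n^2 - 2*n + (4*n + 1)^2 + 20)/(2*n^2 + n - 10)^3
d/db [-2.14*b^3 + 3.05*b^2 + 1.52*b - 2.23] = -6.42*b^2 + 6.1*b + 1.52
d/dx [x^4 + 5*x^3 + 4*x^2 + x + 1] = 4*x^3 + 15*x^2 + 8*x + 1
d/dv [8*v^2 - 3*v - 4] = 16*v - 3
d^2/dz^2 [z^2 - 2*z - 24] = 2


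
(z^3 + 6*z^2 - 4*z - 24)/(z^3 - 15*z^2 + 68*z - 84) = (z^2 + 8*z + 12)/(z^2 - 13*z + 42)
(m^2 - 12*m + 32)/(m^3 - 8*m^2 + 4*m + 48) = (m - 8)/(m^2 - 4*m - 12)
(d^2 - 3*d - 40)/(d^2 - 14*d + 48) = (d + 5)/(d - 6)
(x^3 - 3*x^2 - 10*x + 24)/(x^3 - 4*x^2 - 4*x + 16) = (x + 3)/(x + 2)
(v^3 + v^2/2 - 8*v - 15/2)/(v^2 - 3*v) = v + 7/2 + 5/(2*v)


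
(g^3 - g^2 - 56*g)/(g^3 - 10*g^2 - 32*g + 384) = g*(g + 7)/(g^2 - 2*g - 48)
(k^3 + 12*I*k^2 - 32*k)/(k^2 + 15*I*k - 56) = k*(k + 4*I)/(k + 7*I)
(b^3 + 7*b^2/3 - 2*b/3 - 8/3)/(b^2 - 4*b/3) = (3*b^3 + 7*b^2 - 2*b - 8)/(b*(3*b - 4))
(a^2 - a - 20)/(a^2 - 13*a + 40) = (a + 4)/(a - 8)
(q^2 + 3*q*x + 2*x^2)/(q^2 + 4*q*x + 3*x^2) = (q + 2*x)/(q + 3*x)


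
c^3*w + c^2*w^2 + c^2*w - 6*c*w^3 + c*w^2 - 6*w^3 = (c - 2*w)*(c + 3*w)*(c*w + w)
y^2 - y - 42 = (y - 7)*(y + 6)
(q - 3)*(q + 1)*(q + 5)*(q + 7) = q^4 + 10*q^3 + 8*q^2 - 106*q - 105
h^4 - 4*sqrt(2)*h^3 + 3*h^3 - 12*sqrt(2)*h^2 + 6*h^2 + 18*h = h*(h + 3)*(h - 3*sqrt(2))*(h - sqrt(2))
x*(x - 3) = x^2 - 3*x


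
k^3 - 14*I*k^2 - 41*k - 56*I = (k - 8*I)*(k - 7*I)*(k + I)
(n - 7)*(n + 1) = n^2 - 6*n - 7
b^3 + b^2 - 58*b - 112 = (b - 8)*(b + 2)*(b + 7)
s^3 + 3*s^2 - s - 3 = (s - 1)*(s + 1)*(s + 3)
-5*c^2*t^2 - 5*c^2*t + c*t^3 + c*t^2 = t*(-5*c + t)*(c*t + c)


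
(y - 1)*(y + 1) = y^2 - 1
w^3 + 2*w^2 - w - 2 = (w - 1)*(w + 1)*(w + 2)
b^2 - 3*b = b*(b - 3)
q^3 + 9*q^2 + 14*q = q*(q + 2)*(q + 7)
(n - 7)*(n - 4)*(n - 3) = n^3 - 14*n^2 + 61*n - 84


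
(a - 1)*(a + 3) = a^2 + 2*a - 3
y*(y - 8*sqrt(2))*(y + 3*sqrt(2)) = y^3 - 5*sqrt(2)*y^2 - 48*y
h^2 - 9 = (h - 3)*(h + 3)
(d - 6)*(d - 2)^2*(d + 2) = d^4 - 8*d^3 + 8*d^2 + 32*d - 48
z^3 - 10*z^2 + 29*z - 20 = (z - 5)*(z - 4)*(z - 1)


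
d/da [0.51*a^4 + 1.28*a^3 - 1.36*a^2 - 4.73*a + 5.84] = 2.04*a^3 + 3.84*a^2 - 2.72*a - 4.73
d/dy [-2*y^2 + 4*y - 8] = 4 - 4*y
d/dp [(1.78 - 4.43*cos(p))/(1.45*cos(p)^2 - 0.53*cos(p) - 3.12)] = (-6.4235*cos(p)^2 + 5.162*cos(p) - 14.765)*sin(p)/(2.1025*cos(p)^4 - 1.537*cos(p)^3 - 8.7671*cos(p)^2 + 3.3072*cos(p) + 9.7344)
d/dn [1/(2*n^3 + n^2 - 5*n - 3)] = (-6*n^2 - 2*n + 5)/(2*n^3 + n^2 - 5*n - 3)^2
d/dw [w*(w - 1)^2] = (w - 1)*(3*w - 1)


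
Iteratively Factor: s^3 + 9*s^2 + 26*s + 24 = (s + 3)*(s^2 + 6*s + 8) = (s + 2)*(s + 3)*(s + 4)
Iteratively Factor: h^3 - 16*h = (h + 4)*(h^2 - 4*h) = h*(h + 4)*(h - 4)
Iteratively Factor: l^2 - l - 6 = (l - 3)*(l + 2)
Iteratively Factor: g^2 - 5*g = (g)*(g - 5)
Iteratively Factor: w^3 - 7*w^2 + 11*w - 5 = (w - 1)*(w^2 - 6*w + 5) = (w - 5)*(w - 1)*(w - 1)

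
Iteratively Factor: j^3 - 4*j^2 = (j)*(j^2 - 4*j) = j*(j - 4)*(j)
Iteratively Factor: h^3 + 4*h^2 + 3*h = (h)*(h^2 + 4*h + 3) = h*(h + 3)*(h + 1)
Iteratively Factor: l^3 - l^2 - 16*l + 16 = (l - 4)*(l^2 + 3*l - 4) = (l - 4)*(l - 1)*(l + 4)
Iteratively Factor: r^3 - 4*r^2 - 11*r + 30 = (r - 2)*(r^2 - 2*r - 15) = (r - 5)*(r - 2)*(r + 3)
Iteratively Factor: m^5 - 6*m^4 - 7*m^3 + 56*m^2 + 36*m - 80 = (m + 2)*(m^4 - 8*m^3 + 9*m^2 + 38*m - 40) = (m - 1)*(m + 2)*(m^3 - 7*m^2 + 2*m + 40) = (m - 4)*(m - 1)*(m + 2)*(m^2 - 3*m - 10) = (m - 4)*(m - 1)*(m + 2)^2*(m - 5)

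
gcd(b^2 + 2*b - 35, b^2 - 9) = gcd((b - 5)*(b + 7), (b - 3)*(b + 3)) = 1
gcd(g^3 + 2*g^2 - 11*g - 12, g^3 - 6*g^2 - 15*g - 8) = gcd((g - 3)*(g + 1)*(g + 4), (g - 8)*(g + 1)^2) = g + 1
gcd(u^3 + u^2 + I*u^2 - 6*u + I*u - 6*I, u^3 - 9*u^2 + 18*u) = 1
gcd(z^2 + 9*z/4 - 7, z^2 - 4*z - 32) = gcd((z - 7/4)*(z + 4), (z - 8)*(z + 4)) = z + 4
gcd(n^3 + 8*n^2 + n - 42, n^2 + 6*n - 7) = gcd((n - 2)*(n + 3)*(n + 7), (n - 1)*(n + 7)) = n + 7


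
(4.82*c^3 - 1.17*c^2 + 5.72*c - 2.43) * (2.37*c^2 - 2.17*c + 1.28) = 11.4234*c^5 - 13.2323*c^4 + 22.2649*c^3 - 19.6691*c^2 + 12.5947*c - 3.1104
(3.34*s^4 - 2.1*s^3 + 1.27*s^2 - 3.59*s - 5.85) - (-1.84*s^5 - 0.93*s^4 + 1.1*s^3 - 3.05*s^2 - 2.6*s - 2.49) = 1.84*s^5 + 4.27*s^4 - 3.2*s^3 + 4.32*s^2 - 0.99*s - 3.36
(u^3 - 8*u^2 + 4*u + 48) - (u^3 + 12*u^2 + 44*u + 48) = -20*u^2 - 40*u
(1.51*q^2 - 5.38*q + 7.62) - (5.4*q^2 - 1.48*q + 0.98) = -3.89*q^2 - 3.9*q + 6.64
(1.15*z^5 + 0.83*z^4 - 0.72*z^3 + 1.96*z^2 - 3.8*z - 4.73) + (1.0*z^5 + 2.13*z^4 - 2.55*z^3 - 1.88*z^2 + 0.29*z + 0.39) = 2.15*z^5 + 2.96*z^4 - 3.27*z^3 + 0.0800000000000001*z^2 - 3.51*z - 4.34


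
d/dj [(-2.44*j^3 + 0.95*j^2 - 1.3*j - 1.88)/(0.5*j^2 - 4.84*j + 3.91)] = (-1.22*j^4 + 23.6192*j^3 - 32.5692*j^2 + 9.309*j - 14.1822)/(0.25*j^4 - 4.84*j^3 + 27.3356*j^2 - 37.8488*j + 15.2881)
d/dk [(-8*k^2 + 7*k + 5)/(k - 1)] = 4*(-2*k^2 + 4*k - 3)/(k^2 - 2*k + 1)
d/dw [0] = 0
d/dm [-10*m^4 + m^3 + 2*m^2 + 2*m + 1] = -40*m^3 + 3*m^2 + 4*m + 2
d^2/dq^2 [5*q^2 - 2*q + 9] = 10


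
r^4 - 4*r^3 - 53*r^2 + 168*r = r*(r - 8)*(r - 3)*(r + 7)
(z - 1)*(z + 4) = z^2 + 3*z - 4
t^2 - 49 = (t - 7)*(t + 7)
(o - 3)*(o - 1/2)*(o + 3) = o^3 - o^2/2 - 9*o + 9/2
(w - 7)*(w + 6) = w^2 - w - 42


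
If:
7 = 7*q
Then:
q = 1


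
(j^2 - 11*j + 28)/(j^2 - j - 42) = (j - 4)/(j + 6)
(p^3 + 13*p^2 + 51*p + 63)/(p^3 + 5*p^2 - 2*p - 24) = (p^2 + 10*p + 21)/(p^2 + 2*p - 8)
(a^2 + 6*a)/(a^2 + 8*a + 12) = a/(a + 2)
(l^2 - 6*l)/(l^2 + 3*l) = (l - 6)/(l + 3)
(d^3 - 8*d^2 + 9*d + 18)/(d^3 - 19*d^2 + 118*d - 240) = (d^2 - 2*d - 3)/(d^2 - 13*d + 40)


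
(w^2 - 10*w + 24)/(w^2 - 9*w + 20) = (w - 6)/(w - 5)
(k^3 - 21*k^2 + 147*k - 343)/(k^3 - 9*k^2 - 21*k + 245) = (k - 7)/(k + 5)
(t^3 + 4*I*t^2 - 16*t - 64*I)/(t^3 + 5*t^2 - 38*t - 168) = (t^2 + 4*t*(-1 + I) - 16*I)/(t^2 + t - 42)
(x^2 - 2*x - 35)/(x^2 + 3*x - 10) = (x - 7)/(x - 2)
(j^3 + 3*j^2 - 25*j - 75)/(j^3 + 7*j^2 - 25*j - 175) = (j + 3)/(j + 7)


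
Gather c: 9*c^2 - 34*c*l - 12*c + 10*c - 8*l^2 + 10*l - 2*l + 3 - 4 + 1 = 9*c^2 + c*(-34*l - 2) - 8*l^2 + 8*l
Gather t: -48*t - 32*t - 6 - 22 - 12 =-80*t - 40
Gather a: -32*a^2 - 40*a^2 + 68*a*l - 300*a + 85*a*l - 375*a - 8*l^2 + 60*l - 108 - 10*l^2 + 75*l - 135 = -72*a^2 + a*(153*l - 675) - 18*l^2 + 135*l - 243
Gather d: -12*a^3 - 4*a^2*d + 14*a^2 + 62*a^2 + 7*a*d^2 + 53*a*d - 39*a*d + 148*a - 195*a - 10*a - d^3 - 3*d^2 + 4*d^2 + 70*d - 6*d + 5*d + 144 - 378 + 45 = -12*a^3 + 76*a^2 - 57*a - d^3 + d^2*(7*a + 1) + d*(-4*a^2 + 14*a + 69) - 189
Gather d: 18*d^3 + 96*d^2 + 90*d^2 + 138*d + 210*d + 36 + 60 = 18*d^3 + 186*d^2 + 348*d + 96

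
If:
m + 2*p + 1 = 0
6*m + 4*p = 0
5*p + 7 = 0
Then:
No Solution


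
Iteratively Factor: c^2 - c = (c - 1)*(c)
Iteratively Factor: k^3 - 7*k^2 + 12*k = (k - 4)*(k^2 - 3*k) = k*(k - 4)*(k - 3)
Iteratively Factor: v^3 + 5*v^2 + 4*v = (v + 4)*(v^2 + v) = (v + 1)*(v + 4)*(v)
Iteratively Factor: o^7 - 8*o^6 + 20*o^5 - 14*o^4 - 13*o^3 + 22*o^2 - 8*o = (o + 1)*(o^6 - 9*o^5 + 29*o^4 - 43*o^3 + 30*o^2 - 8*o) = (o - 1)*(o + 1)*(o^5 - 8*o^4 + 21*o^3 - 22*o^2 + 8*o) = (o - 1)^2*(o + 1)*(o^4 - 7*o^3 + 14*o^2 - 8*o) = (o - 2)*(o - 1)^2*(o + 1)*(o^3 - 5*o^2 + 4*o) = o*(o - 2)*(o - 1)^2*(o + 1)*(o^2 - 5*o + 4) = o*(o - 2)*(o - 1)^3*(o + 1)*(o - 4)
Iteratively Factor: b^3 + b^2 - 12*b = (b + 4)*(b^2 - 3*b) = (b - 3)*(b + 4)*(b)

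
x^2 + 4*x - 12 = (x - 2)*(x + 6)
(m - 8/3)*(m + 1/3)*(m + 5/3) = m^3 - 2*m^2/3 - 43*m/9 - 40/27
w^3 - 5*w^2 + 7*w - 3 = (w - 3)*(w - 1)^2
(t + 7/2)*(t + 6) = t^2 + 19*t/2 + 21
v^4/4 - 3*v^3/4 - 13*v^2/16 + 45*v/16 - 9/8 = (v/4 + 1/2)*(v - 3)*(v - 3/2)*(v - 1/2)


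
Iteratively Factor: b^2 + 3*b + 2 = (b + 1)*(b + 2)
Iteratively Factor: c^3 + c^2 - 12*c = (c + 4)*(c^2 - 3*c) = (c - 3)*(c + 4)*(c)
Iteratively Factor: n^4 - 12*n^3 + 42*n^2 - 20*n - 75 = (n - 5)*(n^3 - 7*n^2 + 7*n + 15) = (n - 5)*(n - 3)*(n^2 - 4*n - 5) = (n - 5)*(n - 3)*(n + 1)*(n - 5)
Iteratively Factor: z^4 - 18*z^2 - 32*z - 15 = (z + 3)*(z^3 - 3*z^2 - 9*z - 5) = (z - 5)*(z + 3)*(z^2 + 2*z + 1) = (z - 5)*(z + 1)*(z + 3)*(z + 1)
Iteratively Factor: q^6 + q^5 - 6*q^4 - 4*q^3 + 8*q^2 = (q + 2)*(q^5 - q^4 - 4*q^3 + 4*q^2) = (q - 1)*(q + 2)*(q^4 - 4*q^2) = q*(q - 1)*(q + 2)*(q^3 - 4*q) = q*(q - 2)*(q - 1)*(q + 2)*(q^2 + 2*q) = q^2*(q - 2)*(q - 1)*(q + 2)*(q + 2)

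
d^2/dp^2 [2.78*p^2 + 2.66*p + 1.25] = 5.56000000000000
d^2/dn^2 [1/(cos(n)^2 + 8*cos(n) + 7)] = 2*(-2*sin(n)^4 + 19*sin(n)^2 + 43*cos(n) - 3*cos(3*n) + 40)/((cos(n) + 1)^3*(cos(n) + 7)^3)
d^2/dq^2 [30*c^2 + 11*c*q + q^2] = 2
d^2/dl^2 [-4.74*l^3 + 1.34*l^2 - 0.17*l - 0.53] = 2.68 - 28.44*l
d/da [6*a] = 6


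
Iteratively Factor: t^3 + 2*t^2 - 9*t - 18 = (t - 3)*(t^2 + 5*t + 6) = (t - 3)*(t + 3)*(t + 2)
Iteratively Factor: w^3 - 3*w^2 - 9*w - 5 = (w + 1)*(w^2 - 4*w - 5) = (w + 1)^2*(w - 5)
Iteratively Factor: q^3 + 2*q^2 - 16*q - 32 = (q + 2)*(q^2 - 16) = (q + 2)*(q + 4)*(q - 4)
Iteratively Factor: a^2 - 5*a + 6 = (a - 2)*(a - 3)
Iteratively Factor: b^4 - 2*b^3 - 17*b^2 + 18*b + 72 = (b + 2)*(b^3 - 4*b^2 - 9*b + 36) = (b + 2)*(b + 3)*(b^2 - 7*b + 12) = (b - 3)*(b + 2)*(b + 3)*(b - 4)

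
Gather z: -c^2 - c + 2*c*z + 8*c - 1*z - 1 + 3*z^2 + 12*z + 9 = -c^2 + 7*c + 3*z^2 + z*(2*c + 11) + 8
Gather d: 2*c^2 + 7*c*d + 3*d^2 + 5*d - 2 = 2*c^2 + 3*d^2 + d*(7*c + 5) - 2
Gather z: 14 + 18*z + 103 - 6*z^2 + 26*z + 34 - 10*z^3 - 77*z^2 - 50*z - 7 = -10*z^3 - 83*z^2 - 6*z + 144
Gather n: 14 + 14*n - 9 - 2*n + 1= 12*n + 6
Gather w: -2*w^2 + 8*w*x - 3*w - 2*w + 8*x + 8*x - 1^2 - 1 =-2*w^2 + w*(8*x - 5) + 16*x - 2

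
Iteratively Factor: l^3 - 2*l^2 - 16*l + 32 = (l + 4)*(l^2 - 6*l + 8) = (l - 2)*(l + 4)*(l - 4)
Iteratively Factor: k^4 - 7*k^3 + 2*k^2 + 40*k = (k)*(k^3 - 7*k^2 + 2*k + 40) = k*(k - 5)*(k^2 - 2*k - 8) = k*(k - 5)*(k + 2)*(k - 4)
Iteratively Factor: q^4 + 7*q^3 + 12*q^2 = (q)*(q^3 + 7*q^2 + 12*q) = q*(q + 4)*(q^2 + 3*q) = q^2*(q + 4)*(q + 3)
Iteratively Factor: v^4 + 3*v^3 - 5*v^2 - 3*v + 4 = (v - 1)*(v^3 + 4*v^2 - v - 4) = (v - 1)^2*(v^2 + 5*v + 4) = (v - 1)^2*(v + 4)*(v + 1)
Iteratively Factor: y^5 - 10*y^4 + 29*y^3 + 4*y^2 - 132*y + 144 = (y - 3)*(y^4 - 7*y^3 + 8*y^2 + 28*y - 48) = (y - 3)*(y + 2)*(y^3 - 9*y^2 + 26*y - 24) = (y - 4)*(y - 3)*(y + 2)*(y^2 - 5*y + 6) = (y - 4)*(y - 3)*(y - 2)*(y + 2)*(y - 3)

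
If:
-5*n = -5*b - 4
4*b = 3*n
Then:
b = 12/5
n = 16/5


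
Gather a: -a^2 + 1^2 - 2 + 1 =-a^2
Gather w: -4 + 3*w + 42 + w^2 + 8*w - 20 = w^2 + 11*w + 18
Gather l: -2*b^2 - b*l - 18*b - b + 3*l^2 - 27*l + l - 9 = -2*b^2 - 19*b + 3*l^2 + l*(-b - 26) - 9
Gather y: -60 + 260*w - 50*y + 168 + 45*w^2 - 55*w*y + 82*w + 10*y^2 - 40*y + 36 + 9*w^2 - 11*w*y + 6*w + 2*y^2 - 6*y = 54*w^2 + 348*w + 12*y^2 + y*(-66*w - 96) + 144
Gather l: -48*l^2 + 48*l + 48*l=-48*l^2 + 96*l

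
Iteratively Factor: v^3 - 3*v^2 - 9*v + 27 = (v + 3)*(v^2 - 6*v + 9) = (v - 3)*(v + 3)*(v - 3)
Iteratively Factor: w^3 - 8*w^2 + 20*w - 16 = (w - 2)*(w^2 - 6*w + 8) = (w - 4)*(w - 2)*(w - 2)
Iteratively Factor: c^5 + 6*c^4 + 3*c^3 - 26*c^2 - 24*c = (c + 3)*(c^4 + 3*c^3 - 6*c^2 - 8*c) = (c + 1)*(c + 3)*(c^3 + 2*c^2 - 8*c) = (c - 2)*(c + 1)*(c + 3)*(c^2 + 4*c) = (c - 2)*(c + 1)*(c + 3)*(c + 4)*(c)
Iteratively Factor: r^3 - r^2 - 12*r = (r - 4)*(r^2 + 3*r) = (r - 4)*(r + 3)*(r)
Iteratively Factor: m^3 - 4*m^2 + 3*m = (m)*(m^2 - 4*m + 3) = m*(m - 3)*(m - 1)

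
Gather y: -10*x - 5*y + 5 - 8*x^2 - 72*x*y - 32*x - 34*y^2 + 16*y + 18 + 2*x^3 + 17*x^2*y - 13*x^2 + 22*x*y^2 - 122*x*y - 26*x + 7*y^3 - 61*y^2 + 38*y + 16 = 2*x^3 - 21*x^2 - 68*x + 7*y^3 + y^2*(22*x - 95) + y*(17*x^2 - 194*x + 49) + 39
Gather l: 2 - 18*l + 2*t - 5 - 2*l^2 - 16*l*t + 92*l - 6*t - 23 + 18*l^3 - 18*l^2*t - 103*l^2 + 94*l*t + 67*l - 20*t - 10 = 18*l^3 + l^2*(-18*t - 105) + l*(78*t + 141) - 24*t - 36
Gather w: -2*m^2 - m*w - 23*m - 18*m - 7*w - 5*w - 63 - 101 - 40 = -2*m^2 - 41*m + w*(-m - 12) - 204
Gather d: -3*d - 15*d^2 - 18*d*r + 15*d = -15*d^2 + d*(12 - 18*r)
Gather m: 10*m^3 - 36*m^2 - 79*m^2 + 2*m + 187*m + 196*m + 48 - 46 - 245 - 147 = 10*m^3 - 115*m^2 + 385*m - 390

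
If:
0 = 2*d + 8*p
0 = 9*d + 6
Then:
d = -2/3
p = 1/6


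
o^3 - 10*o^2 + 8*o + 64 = (o - 8)*(o - 4)*(o + 2)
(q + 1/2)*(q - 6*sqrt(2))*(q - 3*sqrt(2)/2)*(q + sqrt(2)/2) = q^4 - 7*sqrt(2)*q^3 + q^3/2 - 7*sqrt(2)*q^2/2 + 21*q^2/2 + 21*q/4 + 9*sqrt(2)*q + 9*sqrt(2)/2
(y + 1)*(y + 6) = y^2 + 7*y + 6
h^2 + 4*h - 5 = (h - 1)*(h + 5)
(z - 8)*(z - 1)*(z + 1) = z^3 - 8*z^2 - z + 8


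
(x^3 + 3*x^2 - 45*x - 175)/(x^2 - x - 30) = (x^2 - 2*x - 35)/(x - 6)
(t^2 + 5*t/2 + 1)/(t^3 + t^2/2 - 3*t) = (2*t + 1)/(t*(2*t - 3))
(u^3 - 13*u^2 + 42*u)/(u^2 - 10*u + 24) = u*(u - 7)/(u - 4)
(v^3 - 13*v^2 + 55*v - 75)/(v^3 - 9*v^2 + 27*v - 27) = (v^2 - 10*v + 25)/(v^2 - 6*v + 9)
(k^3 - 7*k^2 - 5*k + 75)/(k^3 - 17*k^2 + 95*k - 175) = (k + 3)/(k - 7)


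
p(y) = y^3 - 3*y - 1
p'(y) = 3*y^2 - 3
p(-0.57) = 0.52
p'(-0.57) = -2.03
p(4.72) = 89.99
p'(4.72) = 63.84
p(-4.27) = -66.04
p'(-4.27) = 51.70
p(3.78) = 41.67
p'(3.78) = 39.87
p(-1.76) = -1.17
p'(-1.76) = 6.29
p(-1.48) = 0.20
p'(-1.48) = 3.57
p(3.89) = 46.19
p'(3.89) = 42.40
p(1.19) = -2.88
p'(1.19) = 1.25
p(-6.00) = -199.00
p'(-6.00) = 105.00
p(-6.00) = -199.00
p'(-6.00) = 105.00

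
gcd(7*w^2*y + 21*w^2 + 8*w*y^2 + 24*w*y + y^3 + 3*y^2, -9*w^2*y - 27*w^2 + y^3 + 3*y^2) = y + 3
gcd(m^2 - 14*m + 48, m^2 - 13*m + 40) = m - 8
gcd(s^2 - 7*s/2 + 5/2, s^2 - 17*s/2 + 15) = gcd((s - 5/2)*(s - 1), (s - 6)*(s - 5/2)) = s - 5/2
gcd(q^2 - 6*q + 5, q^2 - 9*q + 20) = q - 5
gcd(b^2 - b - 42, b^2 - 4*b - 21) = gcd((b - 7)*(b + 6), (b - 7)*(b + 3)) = b - 7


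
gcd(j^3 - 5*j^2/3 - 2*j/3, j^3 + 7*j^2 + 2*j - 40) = j - 2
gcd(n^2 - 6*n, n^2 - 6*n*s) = n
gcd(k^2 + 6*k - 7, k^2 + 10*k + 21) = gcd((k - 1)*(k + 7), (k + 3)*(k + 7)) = k + 7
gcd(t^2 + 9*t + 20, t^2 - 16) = t + 4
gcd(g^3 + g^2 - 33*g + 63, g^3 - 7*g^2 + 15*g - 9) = g^2 - 6*g + 9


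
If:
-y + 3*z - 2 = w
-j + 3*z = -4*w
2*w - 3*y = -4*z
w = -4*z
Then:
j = -78/25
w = -24/25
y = -8/25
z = 6/25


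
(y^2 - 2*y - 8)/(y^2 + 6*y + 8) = (y - 4)/(y + 4)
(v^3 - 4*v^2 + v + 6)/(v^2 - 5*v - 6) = (v^2 - 5*v + 6)/(v - 6)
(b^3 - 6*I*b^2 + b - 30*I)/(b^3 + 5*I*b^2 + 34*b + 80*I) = (b - 3*I)/(b + 8*I)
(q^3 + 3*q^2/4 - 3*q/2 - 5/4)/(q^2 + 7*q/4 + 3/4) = (4*q^2 - q - 5)/(4*q + 3)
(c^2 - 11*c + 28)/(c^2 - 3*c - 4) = (c - 7)/(c + 1)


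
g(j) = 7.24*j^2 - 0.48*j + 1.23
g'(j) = 14.48*j - 0.48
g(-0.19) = 1.58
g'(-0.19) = -3.23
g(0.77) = 5.15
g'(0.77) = 10.67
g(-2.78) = 58.52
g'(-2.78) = -40.73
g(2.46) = 43.86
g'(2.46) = 35.14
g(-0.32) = 2.12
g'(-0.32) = -5.11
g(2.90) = 60.73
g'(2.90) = 41.51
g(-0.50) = 3.28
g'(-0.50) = -7.72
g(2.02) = 29.80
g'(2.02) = 28.77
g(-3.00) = 67.83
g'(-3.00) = -43.92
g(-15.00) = 1637.43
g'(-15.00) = -217.68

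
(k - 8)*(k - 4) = k^2 - 12*k + 32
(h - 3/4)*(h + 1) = h^2 + h/4 - 3/4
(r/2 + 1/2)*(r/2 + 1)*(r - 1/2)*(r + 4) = r^4/4 + 13*r^3/8 + 21*r^2/8 + r/4 - 1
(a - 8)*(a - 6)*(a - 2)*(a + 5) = a^4 - 11*a^3 - 4*a^2 + 284*a - 480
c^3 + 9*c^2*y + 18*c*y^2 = c*(c + 3*y)*(c + 6*y)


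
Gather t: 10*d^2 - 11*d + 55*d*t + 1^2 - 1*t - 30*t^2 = 10*d^2 - 11*d - 30*t^2 + t*(55*d - 1) + 1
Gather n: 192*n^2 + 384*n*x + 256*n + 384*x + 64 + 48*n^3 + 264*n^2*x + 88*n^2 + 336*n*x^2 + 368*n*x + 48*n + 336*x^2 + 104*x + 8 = 48*n^3 + n^2*(264*x + 280) + n*(336*x^2 + 752*x + 304) + 336*x^2 + 488*x + 72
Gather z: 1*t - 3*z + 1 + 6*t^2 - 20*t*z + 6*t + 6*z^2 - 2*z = 6*t^2 + 7*t + 6*z^2 + z*(-20*t - 5) + 1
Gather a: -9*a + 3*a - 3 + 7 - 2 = 2 - 6*a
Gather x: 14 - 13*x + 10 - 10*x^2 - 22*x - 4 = -10*x^2 - 35*x + 20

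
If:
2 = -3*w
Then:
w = -2/3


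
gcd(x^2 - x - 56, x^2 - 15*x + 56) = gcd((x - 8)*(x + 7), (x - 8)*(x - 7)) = x - 8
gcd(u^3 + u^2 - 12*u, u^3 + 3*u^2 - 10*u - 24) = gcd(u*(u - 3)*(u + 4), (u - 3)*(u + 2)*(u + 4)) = u^2 + u - 12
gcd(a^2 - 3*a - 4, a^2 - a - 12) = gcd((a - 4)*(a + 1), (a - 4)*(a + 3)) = a - 4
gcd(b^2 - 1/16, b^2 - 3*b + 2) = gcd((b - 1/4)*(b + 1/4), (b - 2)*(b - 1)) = 1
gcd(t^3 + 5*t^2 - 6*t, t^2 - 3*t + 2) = t - 1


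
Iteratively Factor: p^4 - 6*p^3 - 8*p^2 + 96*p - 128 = (p - 4)*(p^3 - 2*p^2 - 16*p + 32) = (p - 4)*(p + 4)*(p^2 - 6*p + 8) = (p - 4)^2*(p + 4)*(p - 2)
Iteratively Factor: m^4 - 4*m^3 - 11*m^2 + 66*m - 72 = (m - 3)*(m^3 - m^2 - 14*m + 24) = (m - 3)*(m - 2)*(m^2 + m - 12) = (m - 3)*(m - 2)*(m + 4)*(m - 3)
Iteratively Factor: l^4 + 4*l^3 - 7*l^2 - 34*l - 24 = (l + 4)*(l^3 - 7*l - 6) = (l + 2)*(l + 4)*(l^2 - 2*l - 3) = (l - 3)*(l + 2)*(l + 4)*(l + 1)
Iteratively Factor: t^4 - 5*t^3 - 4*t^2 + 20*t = (t - 5)*(t^3 - 4*t) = t*(t - 5)*(t^2 - 4) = t*(t - 5)*(t - 2)*(t + 2)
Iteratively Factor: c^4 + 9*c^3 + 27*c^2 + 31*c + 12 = (c + 1)*(c^3 + 8*c^2 + 19*c + 12) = (c + 1)*(c + 3)*(c^2 + 5*c + 4) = (c + 1)*(c + 3)*(c + 4)*(c + 1)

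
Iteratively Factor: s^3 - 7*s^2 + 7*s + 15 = (s - 5)*(s^2 - 2*s - 3) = (s - 5)*(s + 1)*(s - 3)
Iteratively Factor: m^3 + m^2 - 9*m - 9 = (m - 3)*(m^2 + 4*m + 3) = (m - 3)*(m + 1)*(m + 3)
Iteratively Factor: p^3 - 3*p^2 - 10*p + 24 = (p - 4)*(p^2 + p - 6) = (p - 4)*(p + 3)*(p - 2)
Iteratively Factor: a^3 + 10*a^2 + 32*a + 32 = (a + 4)*(a^2 + 6*a + 8) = (a + 4)^2*(a + 2)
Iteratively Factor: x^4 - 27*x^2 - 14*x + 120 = (x - 5)*(x^3 + 5*x^2 - 2*x - 24) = (x - 5)*(x + 3)*(x^2 + 2*x - 8) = (x - 5)*(x - 2)*(x + 3)*(x + 4)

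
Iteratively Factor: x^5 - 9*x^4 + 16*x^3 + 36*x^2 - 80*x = (x - 2)*(x^4 - 7*x^3 + 2*x^2 + 40*x) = (x - 4)*(x - 2)*(x^3 - 3*x^2 - 10*x) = (x - 4)*(x - 2)*(x + 2)*(x^2 - 5*x) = x*(x - 4)*(x - 2)*(x + 2)*(x - 5)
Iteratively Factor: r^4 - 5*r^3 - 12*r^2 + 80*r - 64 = (r - 1)*(r^3 - 4*r^2 - 16*r + 64) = (r - 4)*(r - 1)*(r^2 - 16) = (r - 4)^2*(r - 1)*(r + 4)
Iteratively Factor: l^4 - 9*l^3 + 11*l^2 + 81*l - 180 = (l - 5)*(l^3 - 4*l^2 - 9*l + 36) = (l - 5)*(l - 3)*(l^2 - l - 12) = (l - 5)*(l - 3)*(l + 3)*(l - 4)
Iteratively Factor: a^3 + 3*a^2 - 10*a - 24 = (a + 2)*(a^2 + a - 12) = (a - 3)*(a + 2)*(a + 4)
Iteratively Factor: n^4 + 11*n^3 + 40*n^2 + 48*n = (n + 3)*(n^3 + 8*n^2 + 16*n) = (n + 3)*(n + 4)*(n^2 + 4*n) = n*(n + 3)*(n + 4)*(n + 4)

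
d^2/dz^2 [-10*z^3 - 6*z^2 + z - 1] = -60*z - 12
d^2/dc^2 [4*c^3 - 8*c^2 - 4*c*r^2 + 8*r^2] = 24*c - 16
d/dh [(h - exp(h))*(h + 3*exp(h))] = 2*h*exp(h) + 2*h - 6*exp(2*h) + 2*exp(h)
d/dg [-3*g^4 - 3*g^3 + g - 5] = -12*g^3 - 9*g^2 + 1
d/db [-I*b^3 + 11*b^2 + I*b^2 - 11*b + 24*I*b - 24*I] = -3*I*b^2 + 2*b*(11 + I) - 11 + 24*I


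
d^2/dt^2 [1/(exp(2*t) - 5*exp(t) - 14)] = ((5 - 4*exp(t))*(-exp(2*t) + 5*exp(t) + 14) - 2*(2*exp(t) - 5)^2*exp(t))*exp(t)/(-exp(2*t) + 5*exp(t) + 14)^3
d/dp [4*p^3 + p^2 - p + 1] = 12*p^2 + 2*p - 1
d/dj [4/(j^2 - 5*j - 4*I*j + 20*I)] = 4*(-2*j + 5 + 4*I)/(j^2 - 5*j - 4*I*j + 20*I)^2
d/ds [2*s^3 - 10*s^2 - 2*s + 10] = 6*s^2 - 20*s - 2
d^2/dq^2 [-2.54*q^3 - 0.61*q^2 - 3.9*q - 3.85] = -15.24*q - 1.22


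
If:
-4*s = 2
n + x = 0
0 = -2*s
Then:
No Solution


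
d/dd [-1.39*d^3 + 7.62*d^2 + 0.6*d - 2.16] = -4.17*d^2 + 15.24*d + 0.6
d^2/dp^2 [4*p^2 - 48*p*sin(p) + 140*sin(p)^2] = 48*p*sin(p) - 560*sin(p)^2 - 96*cos(p) + 288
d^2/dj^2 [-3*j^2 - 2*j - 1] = -6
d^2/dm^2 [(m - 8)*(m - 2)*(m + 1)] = 6*m - 18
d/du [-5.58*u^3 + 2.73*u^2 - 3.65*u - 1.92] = -16.74*u^2 + 5.46*u - 3.65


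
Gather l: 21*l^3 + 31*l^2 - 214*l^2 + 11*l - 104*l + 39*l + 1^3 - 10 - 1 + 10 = 21*l^3 - 183*l^2 - 54*l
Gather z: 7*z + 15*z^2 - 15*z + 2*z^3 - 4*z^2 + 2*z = 2*z^3 + 11*z^2 - 6*z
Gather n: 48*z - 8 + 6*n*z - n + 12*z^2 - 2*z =n*(6*z - 1) + 12*z^2 + 46*z - 8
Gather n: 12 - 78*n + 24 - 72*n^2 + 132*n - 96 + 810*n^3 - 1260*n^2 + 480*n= 810*n^3 - 1332*n^2 + 534*n - 60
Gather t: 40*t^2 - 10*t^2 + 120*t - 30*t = 30*t^2 + 90*t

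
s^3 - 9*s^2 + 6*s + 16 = (s - 8)*(s - 2)*(s + 1)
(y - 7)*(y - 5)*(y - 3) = y^3 - 15*y^2 + 71*y - 105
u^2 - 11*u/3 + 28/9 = (u - 7/3)*(u - 4/3)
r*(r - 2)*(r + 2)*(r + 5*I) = r^4 + 5*I*r^3 - 4*r^2 - 20*I*r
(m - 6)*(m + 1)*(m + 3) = m^3 - 2*m^2 - 21*m - 18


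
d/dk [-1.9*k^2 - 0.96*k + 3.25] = -3.8*k - 0.96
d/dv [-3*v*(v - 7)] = 21 - 6*v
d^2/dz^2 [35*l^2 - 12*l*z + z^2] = 2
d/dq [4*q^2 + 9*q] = 8*q + 9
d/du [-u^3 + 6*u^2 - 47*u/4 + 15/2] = -3*u^2 + 12*u - 47/4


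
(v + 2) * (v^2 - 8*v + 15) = v^3 - 6*v^2 - v + 30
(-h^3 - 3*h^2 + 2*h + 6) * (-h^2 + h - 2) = h^5 + 2*h^4 - 3*h^3 + 2*h^2 + 2*h - 12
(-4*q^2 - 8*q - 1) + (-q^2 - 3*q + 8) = -5*q^2 - 11*q + 7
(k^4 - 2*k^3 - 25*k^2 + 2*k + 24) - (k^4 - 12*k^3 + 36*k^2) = 10*k^3 - 61*k^2 + 2*k + 24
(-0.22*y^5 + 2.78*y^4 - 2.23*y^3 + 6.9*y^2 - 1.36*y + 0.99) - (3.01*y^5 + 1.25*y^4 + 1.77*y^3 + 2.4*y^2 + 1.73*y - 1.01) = -3.23*y^5 + 1.53*y^4 - 4.0*y^3 + 4.5*y^2 - 3.09*y + 2.0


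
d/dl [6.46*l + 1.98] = 6.46000000000000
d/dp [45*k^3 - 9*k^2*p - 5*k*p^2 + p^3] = -9*k^2 - 10*k*p + 3*p^2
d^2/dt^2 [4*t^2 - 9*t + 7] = 8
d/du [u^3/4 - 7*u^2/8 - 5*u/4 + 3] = 3*u^2/4 - 7*u/4 - 5/4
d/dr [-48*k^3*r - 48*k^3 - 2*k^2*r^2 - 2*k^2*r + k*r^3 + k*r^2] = k*(-48*k^2 - 4*k*r - 2*k + 3*r^2 + 2*r)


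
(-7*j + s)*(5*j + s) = -35*j^2 - 2*j*s + s^2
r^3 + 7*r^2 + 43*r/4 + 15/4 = (r + 1/2)*(r + 3/2)*(r + 5)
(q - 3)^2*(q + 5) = q^3 - q^2 - 21*q + 45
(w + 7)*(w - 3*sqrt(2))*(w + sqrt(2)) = w^3 - 2*sqrt(2)*w^2 + 7*w^2 - 14*sqrt(2)*w - 6*w - 42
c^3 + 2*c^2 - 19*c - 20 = (c - 4)*(c + 1)*(c + 5)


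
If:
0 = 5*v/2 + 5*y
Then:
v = -2*y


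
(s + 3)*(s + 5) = s^2 + 8*s + 15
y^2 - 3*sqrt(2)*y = y*(y - 3*sqrt(2))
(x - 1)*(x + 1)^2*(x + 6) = x^4 + 7*x^3 + 5*x^2 - 7*x - 6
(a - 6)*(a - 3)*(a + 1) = a^3 - 8*a^2 + 9*a + 18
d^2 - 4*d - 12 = (d - 6)*(d + 2)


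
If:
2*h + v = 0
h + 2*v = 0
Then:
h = 0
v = 0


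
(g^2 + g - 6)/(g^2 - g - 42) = (-g^2 - g + 6)/(-g^2 + g + 42)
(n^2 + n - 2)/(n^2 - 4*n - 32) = (-n^2 - n + 2)/(-n^2 + 4*n + 32)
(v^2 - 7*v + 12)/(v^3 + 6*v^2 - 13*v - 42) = (v - 4)/(v^2 + 9*v + 14)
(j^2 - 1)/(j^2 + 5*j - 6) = (j + 1)/(j + 6)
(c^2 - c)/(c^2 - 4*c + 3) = c/(c - 3)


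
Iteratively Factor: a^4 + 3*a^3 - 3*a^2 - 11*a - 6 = (a + 3)*(a^3 - 3*a - 2) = (a + 1)*(a + 3)*(a^2 - a - 2) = (a - 2)*(a + 1)*(a + 3)*(a + 1)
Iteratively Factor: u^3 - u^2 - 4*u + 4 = (u - 2)*(u^2 + u - 2) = (u - 2)*(u + 2)*(u - 1)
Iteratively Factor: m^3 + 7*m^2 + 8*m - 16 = (m + 4)*(m^2 + 3*m - 4) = (m - 1)*(m + 4)*(m + 4)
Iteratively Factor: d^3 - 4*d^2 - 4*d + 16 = (d - 2)*(d^2 - 2*d - 8) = (d - 2)*(d + 2)*(d - 4)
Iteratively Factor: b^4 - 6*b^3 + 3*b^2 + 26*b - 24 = (b - 1)*(b^3 - 5*b^2 - 2*b + 24) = (b - 1)*(b + 2)*(b^2 - 7*b + 12) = (b - 4)*(b - 1)*(b + 2)*(b - 3)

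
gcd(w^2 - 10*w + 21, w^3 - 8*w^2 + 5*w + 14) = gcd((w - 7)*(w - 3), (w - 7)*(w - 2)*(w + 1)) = w - 7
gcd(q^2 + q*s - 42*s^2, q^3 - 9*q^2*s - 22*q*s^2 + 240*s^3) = q - 6*s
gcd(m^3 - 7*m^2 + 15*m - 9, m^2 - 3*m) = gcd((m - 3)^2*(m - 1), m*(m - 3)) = m - 3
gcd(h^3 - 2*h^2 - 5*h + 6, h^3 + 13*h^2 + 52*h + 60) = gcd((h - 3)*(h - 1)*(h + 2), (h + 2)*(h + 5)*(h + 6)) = h + 2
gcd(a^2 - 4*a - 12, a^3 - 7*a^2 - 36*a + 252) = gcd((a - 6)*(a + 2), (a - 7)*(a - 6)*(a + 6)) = a - 6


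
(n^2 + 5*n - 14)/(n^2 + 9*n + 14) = (n - 2)/(n + 2)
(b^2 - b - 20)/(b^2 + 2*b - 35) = (b + 4)/(b + 7)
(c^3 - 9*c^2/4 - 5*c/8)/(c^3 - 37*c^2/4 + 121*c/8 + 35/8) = c/(c - 7)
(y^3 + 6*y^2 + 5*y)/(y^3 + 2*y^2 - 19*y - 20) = y/(y - 4)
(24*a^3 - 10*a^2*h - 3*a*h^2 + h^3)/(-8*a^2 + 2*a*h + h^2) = (-12*a^2 - a*h + h^2)/(4*a + h)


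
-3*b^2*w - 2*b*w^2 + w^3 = w*(-3*b + w)*(b + w)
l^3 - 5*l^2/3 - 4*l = l*(l - 3)*(l + 4/3)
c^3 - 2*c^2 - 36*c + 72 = (c - 6)*(c - 2)*(c + 6)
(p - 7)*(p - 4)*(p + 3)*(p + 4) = p^4 - 4*p^3 - 37*p^2 + 64*p + 336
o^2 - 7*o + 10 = (o - 5)*(o - 2)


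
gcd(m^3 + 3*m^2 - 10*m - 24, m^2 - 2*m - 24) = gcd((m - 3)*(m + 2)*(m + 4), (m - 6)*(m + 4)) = m + 4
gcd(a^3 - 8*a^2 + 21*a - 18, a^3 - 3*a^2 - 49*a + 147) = a - 3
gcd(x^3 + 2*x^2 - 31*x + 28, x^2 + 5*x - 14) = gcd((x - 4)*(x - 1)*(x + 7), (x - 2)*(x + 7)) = x + 7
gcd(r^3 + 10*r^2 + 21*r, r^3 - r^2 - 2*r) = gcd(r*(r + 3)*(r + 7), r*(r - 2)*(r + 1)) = r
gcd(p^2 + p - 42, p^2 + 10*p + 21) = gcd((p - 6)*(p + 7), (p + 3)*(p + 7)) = p + 7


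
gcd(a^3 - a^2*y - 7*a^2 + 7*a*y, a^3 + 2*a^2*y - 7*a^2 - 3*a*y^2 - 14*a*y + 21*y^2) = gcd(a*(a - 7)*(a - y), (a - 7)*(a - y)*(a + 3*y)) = -a^2 + a*y + 7*a - 7*y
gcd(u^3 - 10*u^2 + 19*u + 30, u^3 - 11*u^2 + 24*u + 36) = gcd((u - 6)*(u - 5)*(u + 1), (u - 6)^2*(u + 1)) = u^2 - 5*u - 6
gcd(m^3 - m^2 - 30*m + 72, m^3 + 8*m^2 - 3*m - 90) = m^2 + 3*m - 18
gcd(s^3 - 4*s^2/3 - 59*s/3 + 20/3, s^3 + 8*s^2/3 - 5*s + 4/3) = s^2 + 11*s/3 - 4/3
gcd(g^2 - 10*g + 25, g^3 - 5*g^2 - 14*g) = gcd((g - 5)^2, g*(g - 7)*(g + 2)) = 1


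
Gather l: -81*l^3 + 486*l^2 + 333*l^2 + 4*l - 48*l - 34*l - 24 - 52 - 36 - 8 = -81*l^3 + 819*l^2 - 78*l - 120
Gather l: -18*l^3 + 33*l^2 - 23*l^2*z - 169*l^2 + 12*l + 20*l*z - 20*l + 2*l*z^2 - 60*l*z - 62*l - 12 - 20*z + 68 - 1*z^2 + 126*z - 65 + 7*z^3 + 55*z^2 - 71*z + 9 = -18*l^3 + l^2*(-23*z - 136) + l*(2*z^2 - 40*z - 70) + 7*z^3 + 54*z^2 + 35*z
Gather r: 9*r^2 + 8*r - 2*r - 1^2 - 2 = 9*r^2 + 6*r - 3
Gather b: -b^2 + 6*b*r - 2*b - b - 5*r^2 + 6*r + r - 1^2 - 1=-b^2 + b*(6*r - 3) - 5*r^2 + 7*r - 2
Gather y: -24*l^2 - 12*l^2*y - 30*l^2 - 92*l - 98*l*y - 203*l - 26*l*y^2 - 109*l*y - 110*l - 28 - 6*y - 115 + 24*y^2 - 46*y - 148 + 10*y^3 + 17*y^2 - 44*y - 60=-54*l^2 - 405*l + 10*y^3 + y^2*(41 - 26*l) + y*(-12*l^2 - 207*l - 96) - 351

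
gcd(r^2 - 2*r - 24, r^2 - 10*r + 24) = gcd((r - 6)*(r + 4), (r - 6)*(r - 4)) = r - 6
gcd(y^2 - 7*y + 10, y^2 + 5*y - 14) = y - 2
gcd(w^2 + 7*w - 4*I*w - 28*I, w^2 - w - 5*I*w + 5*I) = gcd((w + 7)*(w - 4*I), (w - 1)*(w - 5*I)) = 1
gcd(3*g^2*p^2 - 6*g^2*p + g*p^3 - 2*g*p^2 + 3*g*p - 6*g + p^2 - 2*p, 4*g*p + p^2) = 1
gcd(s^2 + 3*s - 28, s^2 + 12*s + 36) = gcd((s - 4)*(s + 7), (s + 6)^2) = 1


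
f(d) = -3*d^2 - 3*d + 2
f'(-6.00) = 33.00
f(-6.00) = -88.00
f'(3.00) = -21.00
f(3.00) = -34.00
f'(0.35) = -5.10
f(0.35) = 0.58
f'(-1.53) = 6.18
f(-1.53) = -0.43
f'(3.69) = -25.14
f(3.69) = -49.92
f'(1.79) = -13.74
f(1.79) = -12.98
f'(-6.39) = 35.34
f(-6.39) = -101.33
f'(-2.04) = 9.24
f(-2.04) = -4.36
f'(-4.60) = 24.60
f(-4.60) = -47.68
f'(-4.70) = 25.20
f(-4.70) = -50.17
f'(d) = -6*d - 3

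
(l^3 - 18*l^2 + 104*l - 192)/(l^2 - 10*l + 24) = l - 8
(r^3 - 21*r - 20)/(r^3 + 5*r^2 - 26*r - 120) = (r + 1)/(r + 6)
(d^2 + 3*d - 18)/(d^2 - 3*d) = (d + 6)/d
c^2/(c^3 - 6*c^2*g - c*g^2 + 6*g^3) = c^2/(c^3 - 6*c^2*g - c*g^2 + 6*g^3)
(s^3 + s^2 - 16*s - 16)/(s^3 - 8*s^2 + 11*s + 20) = (s + 4)/(s - 5)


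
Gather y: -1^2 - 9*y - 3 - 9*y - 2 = -18*y - 6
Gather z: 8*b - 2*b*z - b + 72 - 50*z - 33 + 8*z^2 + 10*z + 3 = 7*b + 8*z^2 + z*(-2*b - 40) + 42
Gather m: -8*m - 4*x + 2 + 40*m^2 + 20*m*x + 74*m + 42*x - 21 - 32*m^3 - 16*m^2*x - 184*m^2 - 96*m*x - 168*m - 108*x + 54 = -32*m^3 + m^2*(-16*x - 144) + m*(-76*x - 102) - 70*x + 35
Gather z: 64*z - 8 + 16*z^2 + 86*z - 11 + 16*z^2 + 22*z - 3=32*z^2 + 172*z - 22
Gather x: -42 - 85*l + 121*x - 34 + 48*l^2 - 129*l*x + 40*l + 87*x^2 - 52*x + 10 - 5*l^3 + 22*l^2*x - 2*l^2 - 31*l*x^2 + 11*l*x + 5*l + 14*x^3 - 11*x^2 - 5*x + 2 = -5*l^3 + 46*l^2 - 40*l + 14*x^3 + x^2*(76 - 31*l) + x*(22*l^2 - 118*l + 64) - 64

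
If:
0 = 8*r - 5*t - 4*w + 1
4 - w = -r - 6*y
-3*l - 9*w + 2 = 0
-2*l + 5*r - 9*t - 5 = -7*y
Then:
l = 951*y/19 + 1364/57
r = -431*y/19 - 670/57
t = -436*y/19 - 707/57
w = -317*y/19 - 442/57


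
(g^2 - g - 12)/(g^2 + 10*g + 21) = (g - 4)/(g + 7)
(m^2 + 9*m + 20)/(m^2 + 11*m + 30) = (m + 4)/(m + 6)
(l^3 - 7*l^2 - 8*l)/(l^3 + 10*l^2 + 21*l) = (l^2 - 7*l - 8)/(l^2 + 10*l + 21)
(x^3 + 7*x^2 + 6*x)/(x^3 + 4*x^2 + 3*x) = (x + 6)/(x + 3)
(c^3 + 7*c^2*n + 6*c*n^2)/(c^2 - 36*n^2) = c*(c + n)/(c - 6*n)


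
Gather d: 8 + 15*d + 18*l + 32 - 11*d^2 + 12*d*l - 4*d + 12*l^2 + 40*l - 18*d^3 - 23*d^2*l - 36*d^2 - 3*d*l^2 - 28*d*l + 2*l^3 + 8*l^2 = -18*d^3 + d^2*(-23*l - 47) + d*(-3*l^2 - 16*l + 11) + 2*l^3 + 20*l^2 + 58*l + 40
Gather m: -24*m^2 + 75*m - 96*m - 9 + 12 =-24*m^2 - 21*m + 3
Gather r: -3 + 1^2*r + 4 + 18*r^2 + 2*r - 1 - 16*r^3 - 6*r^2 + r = -16*r^3 + 12*r^2 + 4*r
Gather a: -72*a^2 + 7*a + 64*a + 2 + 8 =-72*a^2 + 71*a + 10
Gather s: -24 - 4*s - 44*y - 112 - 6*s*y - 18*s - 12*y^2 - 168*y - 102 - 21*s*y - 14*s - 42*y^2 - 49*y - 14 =s*(-27*y - 36) - 54*y^2 - 261*y - 252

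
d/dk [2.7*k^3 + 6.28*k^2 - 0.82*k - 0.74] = 8.1*k^2 + 12.56*k - 0.82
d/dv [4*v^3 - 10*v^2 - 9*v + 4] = 12*v^2 - 20*v - 9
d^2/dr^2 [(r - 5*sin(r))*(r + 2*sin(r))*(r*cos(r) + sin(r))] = -r^3*cos(r) - 7*r^2*sin(r) + 6*r^2*sin(2*r) + 25*r*cos(r)/2 - 18*r*cos(2*r) - 45*r*cos(3*r)/2 + 29*sin(r)/2 - 9*sin(2*r) - 75*sin(3*r)/2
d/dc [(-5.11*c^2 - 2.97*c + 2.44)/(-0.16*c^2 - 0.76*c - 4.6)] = (3.4084*c^2 + 47.7928*c + 15.5164)/(0.0256*c^4 + 0.2432*c^3 + 2.0496*c^2 + 6.992*c + 21.16)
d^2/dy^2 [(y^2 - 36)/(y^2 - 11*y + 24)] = 2*(11*y^3 - 180*y^2 + 1188*y - 2916)/(y^6 - 33*y^5 + 435*y^4 - 2915*y^3 + 10440*y^2 - 19008*y + 13824)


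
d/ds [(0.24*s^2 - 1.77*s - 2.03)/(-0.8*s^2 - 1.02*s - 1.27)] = (-1.6608*s^2 - 3.8576*s + 0.1773)/(0.64*s^4 + 1.632*s^3 + 3.0724*s^2 + 2.5908*s + 1.6129)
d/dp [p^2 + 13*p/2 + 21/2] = 2*p + 13/2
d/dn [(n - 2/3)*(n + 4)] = 2*n + 10/3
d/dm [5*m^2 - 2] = 10*m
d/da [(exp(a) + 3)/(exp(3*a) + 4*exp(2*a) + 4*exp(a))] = (-2*exp(2*a) - 9*exp(a) - 6)*exp(-a)/(exp(3*a) + 6*exp(2*a) + 12*exp(a) + 8)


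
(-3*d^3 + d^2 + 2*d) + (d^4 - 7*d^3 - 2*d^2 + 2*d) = d^4 - 10*d^3 - d^2 + 4*d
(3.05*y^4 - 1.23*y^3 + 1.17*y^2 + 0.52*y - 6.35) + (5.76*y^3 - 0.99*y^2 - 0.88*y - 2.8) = 3.05*y^4 + 4.53*y^3 + 0.18*y^2 - 0.36*y - 9.15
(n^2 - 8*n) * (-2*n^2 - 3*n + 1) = -2*n^4 + 13*n^3 + 25*n^2 - 8*n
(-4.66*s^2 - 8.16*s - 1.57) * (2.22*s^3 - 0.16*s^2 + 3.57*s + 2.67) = -10.3452*s^5 - 17.3696*s^4 - 18.816*s^3 - 41.3222*s^2 - 27.3921*s - 4.1919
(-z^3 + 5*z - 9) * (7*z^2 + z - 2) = -7*z^5 - z^4 + 37*z^3 - 58*z^2 - 19*z + 18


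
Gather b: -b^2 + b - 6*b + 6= -b^2 - 5*b + 6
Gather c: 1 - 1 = 0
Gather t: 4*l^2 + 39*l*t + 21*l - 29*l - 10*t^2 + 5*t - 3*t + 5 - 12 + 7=4*l^2 - 8*l - 10*t^2 + t*(39*l + 2)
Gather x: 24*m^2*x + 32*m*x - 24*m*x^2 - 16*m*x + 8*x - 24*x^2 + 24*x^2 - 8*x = -24*m*x^2 + x*(24*m^2 + 16*m)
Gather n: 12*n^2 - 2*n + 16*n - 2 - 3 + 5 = 12*n^2 + 14*n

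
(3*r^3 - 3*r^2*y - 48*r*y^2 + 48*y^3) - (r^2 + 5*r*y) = 3*r^3 - 3*r^2*y - r^2 - 48*r*y^2 - 5*r*y + 48*y^3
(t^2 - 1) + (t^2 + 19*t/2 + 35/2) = 2*t^2 + 19*t/2 + 33/2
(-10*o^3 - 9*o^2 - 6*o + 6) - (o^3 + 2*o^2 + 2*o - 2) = -11*o^3 - 11*o^2 - 8*o + 8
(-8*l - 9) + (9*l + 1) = l - 8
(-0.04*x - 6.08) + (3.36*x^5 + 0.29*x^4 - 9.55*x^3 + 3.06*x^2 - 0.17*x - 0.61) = 3.36*x^5 + 0.29*x^4 - 9.55*x^3 + 3.06*x^2 - 0.21*x - 6.69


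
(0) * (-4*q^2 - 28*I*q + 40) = 0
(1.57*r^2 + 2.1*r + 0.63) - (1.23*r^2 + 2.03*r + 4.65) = 0.34*r^2 + 0.0700000000000003*r - 4.02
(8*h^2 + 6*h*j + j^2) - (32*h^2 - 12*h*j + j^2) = -24*h^2 + 18*h*j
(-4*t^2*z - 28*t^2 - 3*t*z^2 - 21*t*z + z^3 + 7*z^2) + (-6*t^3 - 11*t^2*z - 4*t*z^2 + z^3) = -6*t^3 - 15*t^2*z - 28*t^2 - 7*t*z^2 - 21*t*z + 2*z^3 + 7*z^2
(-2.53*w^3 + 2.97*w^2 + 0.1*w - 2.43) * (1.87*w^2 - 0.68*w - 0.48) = -4.7311*w^5 + 7.2743*w^4 - 0.6182*w^3 - 6.0377*w^2 + 1.6044*w + 1.1664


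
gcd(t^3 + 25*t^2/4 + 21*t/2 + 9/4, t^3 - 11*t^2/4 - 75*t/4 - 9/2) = t^2 + 13*t/4 + 3/4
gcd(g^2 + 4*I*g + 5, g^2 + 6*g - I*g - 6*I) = g - I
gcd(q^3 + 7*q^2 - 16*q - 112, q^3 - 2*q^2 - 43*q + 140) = q^2 + 3*q - 28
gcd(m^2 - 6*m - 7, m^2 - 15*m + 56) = m - 7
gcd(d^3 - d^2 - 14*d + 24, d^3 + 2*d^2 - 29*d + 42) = d^2 - 5*d + 6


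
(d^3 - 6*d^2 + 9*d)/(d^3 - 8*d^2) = (d^2 - 6*d + 9)/(d*(d - 8))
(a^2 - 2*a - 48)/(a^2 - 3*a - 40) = (a + 6)/(a + 5)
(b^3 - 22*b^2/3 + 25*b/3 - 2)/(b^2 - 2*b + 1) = (b^2 - 19*b/3 + 2)/(b - 1)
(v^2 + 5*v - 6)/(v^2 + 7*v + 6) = (v - 1)/(v + 1)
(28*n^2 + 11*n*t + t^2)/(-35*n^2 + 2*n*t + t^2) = (4*n + t)/(-5*n + t)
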